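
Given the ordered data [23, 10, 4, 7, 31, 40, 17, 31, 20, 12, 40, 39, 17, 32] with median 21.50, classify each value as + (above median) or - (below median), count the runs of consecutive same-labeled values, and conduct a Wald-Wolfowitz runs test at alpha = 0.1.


Step 1: Compute median = 21.50; label A = above, B = below.
Labels in order: ABBBAABABBAABA  (n_A = 7, n_B = 7)
Step 2: Count runs R = 9.
Step 3: Under H0 (random ordering), E[R] = 2*n_A*n_B/(n_A+n_B) + 1 = 2*7*7/14 + 1 = 8.0000.
        Var[R] = 2*n_A*n_B*(2*n_A*n_B - n_A - n_B) / ((n_A+n_B)^2 * (n_A+n_B-1)) = 8232/2548 = 3.2308.
        SD[R] = 1.7974.
Step 4: Continuity-corrected z = (R - 0.5 - E[R]) / SD[R] = (9 - 0.5 - 8.0000) / 1.7974 = 0.2782.
Step 5: Two-sided p-value via normal approximation = 2*(1 - Phi(|z|)) = 0.780879.
Step 6: alpha = 0.1. fail to reject H0.

R = 9, z = 0.2782, p = 0.780879, fail to reject H0.


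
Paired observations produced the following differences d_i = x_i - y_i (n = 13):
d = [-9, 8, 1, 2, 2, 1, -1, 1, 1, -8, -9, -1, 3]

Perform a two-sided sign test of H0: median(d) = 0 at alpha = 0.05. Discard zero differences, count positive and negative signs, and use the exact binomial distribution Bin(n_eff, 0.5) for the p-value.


Step 1: Discard zero differences. Original n = 13; n_eff = number of nonzero differences = 13.
Nonzero differences (with sign): -9, +8, +1, +2, +2, +1, -1, +1, +1, -8, -9, -1, +3
Step 2: Count signs: positive = 8, negative = 5.
Step 3: Under H0: P(positive) = 0.5, so the number of positives S ~ Bin(13, 0.5).
Step 4: Two-sided exact p-value = sum of Bin(13,0.5) probabilities at or below the observed probability = 0.581055.
Step 5: alpha = 0.05. fail to reject H0.

n_eff = 13, pos = 8, neg = 5, p = 0.581055, fail to reject H0.


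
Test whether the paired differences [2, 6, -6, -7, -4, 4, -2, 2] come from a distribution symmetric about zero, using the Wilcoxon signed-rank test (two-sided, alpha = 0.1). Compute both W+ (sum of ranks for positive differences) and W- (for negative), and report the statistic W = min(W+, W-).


Step 1: Drop any zero differences (none here) and take |d_i|.
|d| = [2, 6, 6, 7, 4, 4, 2, 2]
Step 2: Midrank |d_i| (ties get averaged ranks).
ranks: |2|->2, |6|->6.5, |6|->6.5, |7|->8, |4|->4.5, |4|->4.5, |2|->2, |2|->2
Step 3: Attach original signs; sum ranks with positive sign and with negative sign.
W+ = 2 + 6.5 + 4.5 + 2 = 15
W- = 6.5 + 8 + 4.5 + 2 = 21
(Check: W+ + W- = 36 should equal n(n+1)/2 = 36.)
Step 4: Test statistic W = min(W+, W-) = 15.
Step 5: Ties in |d|, so use the tie-corrected normal approximation.
        E[W] = n(n+1)/4 = 8*9/4 = 18.
        Tie groups: |d|=2 (t=3), |d|=4 (t=2), |d|=6 (t=2); sum(t^3 - t) = 36.
        Var[W] = n(n+1)(2n+1)/24 - sum(t^3-t)/48 = 1224/24 - 36/48 = 50.25.
        z = (W - E[W]) / sqrt(Var[W]) = (15 - 18) / 7.0887 = -0.4232.
        Two-sided p = 2*Phi(z) = 0.672144.
Step 6: alpha = 0.1. fail to reject H0.

W+ = 15, W- = 21, W = min = 15, p = 0.672144, fail to reject H0.


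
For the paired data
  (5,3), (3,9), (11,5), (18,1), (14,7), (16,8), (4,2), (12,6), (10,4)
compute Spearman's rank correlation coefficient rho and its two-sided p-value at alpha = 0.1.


Step 1: Rank x and y separately (midranks; no ties here).
rank(x): 5->3, 3->1, 11->5, 18->9, 14->7, 16->8, 4->2, 12->6, 10->4
rank(y): 3->3, 9->9, 5->5, 1->1, 7->7, 8->8, 2->2, 6->6, 4->4
Step 2: d_i = R_x(i) - R_y(i); compute d_i^2.
  (3-3)^2=0, (1-9)^2=64, (5-5)^2=0, (9-1)^2=64, (7-7)^2=0, (8-8)^2=0, (2-2)^2=0, (6-6)^2=0, (4-4)^2=0
sum(d^2) = 128.
Step 3: rho = 1 - 6*128 / (9*(9^2 - 1)) = 1 - 768/720 = -0.066667.
Step 4: Under H0, t = rho * sqrt((n-2)/(1-rho^2)) = -0.1768 ~ t(7).
Step 5: Two-sided p-value from the t-distribution with 7 df = 0.864690.
Step 6: alpha = 0.1. fail to reject H0.

rho = -0.0667, p = 0.864690, fail to reject H0 at alpha = 0.1.


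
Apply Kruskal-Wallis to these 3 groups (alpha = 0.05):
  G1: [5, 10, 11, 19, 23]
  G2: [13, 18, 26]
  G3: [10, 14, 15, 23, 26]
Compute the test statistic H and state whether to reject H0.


Step 1: Combine all N = 13 observations and assign midranks.
sorted (value, group, rank): (5,G1,1), (10,G1,2.5), (10,G3,2.5), (11,G1,4), (13,G2,5), (14,G3,6), (15,G3,7), (18,G2,8), (19,G1,9), (23,G1,10.5), (23,G3,10.5), (26,G2,12.5), (26,G3,12.5)
Step 2: Sum ranks within each group.
R_1 = 27 (n_1 = 5)
R_2 = 25.5 (n_2 = 3)
R_3 = 38.5 (n_3 = 5)
Step 3: H = 12/(N(N+1)) * sum(R_i^2/n_i) - 3(N+1)
     = 12/(13*14) * (27^2/5 + 25.5^2/3 + 38.5^2/5) - 3*14
     = 0.065934 * 659 - 42
     = 1.450549.
Step 4: Ties present; correction factor C = 1 - 18/(13^3 - 13) = 0.991758. Corrected H = 1.450549 / 0.991758 = 1.462604.
Step 5: Under H0, H ~ chi^2(2); p-value = 0.481282.
Step 6: alpha = 0.05. fail to reject H0.

H = 1.4626, df = 2, p = 0.481282, fail to reject H0.


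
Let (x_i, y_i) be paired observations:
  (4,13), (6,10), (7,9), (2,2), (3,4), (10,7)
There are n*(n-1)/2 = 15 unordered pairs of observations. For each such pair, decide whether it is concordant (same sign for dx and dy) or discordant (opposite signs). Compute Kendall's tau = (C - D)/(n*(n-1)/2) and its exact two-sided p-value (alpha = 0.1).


Step 1: Enumerate the 15 unordered pairs (i,j) with i<j and classify each by sign(x_j-x_i) * sign(y_j-y_i).
  (1,2):dx=+2,dy=-3->D; (1,3):dx=+3,dy=-4->D; (1,4):dx=-2,dy=-11->C; (1,5):dx=-1,dy=-9->C
  (1,6):dx=+6,dy=-6->D; (2,3):dx=+1,dy=-1->D; (2,4):dx=-4,dy=-8->C; (2,5):dx=-3,dy=-6->C
  (2,6):dx=+4,dy=-3->D; (3,4):dx=-5,dy=-7->C; (3,5):dx=-4,dy=-5->C; (3,6):dx=+3,dy=-2->D
  (4,5):dx=+1,dy=+2->C; (4,6):dx=+8,dy=+5->C; (5,6):dx=+7,dy=+3->C
Step 2: C = 9, D = 6, total pairs = 15.
Step 3: tau = (C - D)/(n(n-1)/2) = (9 - 6)/15 = 0.200000.
Step 4: Exact two-sided p-value (enumerate n! = 720 permutations of y under H0): p = 0.719444.
Step 5: alpha = 0.1. fail to reject H0.

tau_b = 0.2000 (C=9, D=6), p = 0.719444, fail to reject H0.


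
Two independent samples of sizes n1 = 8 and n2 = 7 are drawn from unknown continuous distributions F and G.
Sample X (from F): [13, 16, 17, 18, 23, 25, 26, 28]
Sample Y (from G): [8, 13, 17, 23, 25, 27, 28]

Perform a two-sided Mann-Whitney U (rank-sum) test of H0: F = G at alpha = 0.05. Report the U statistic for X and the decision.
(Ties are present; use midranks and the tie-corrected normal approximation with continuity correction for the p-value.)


Step 1: Combine and sort all 15 observations; assign midranks.
sorted (value, group): (8,Y), (13,X), (13,Y), (16,X), (17,X), (17,Y), (18,X), (23,X), (23,Y), (25,X), (25,Y), (26,X), (27,Y), (28,X), (28,Y)
ranks: 8->1, 13->2.5, 13->2.5, 16->4, 17->5.5, 17->5.5, 18->7, 23->8.5, 23->8.5, 25->10.5, 25->10.5, 26->12, 27->13, 28->14.5, 28->14.5
Step 2: Rank sum for X: R1 = 2.5 + 4 + 5.5 + 7 + 8.5 + 10.5 + 12 + 14.5 = 64.5.
Step 3: U_X = R1 - n1(n1+1)/2 = 64.5 - 8*9/2 = 64.5 - 36 = 28.5.
       U_Y = n1*n2 - U_X = 56 - 28.5 = 27.5.
Step 4: Ties are present, so use the tie-corrected normal approximation (with continuity correction) for the p-value.
Step 5: p-value = 1.000000; compare to alpha = 0.05. fail to reject H0.

U_X = 28.5, p = 1.000000, fail to reject H0 at alpha = 0.05.


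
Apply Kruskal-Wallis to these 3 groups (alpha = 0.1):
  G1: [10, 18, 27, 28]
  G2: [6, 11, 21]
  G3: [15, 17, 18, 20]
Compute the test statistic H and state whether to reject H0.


Step 1: Combine all N = 11 observations and assign midranks.
sorted (value, group, rank): (6,G2,1), (10,G1,2), (11,G2,3), (15,G3,4), (17,G3,5), (18,G1,6.5), (18,G3,6.5), (20,G3,8), (21,G2,9), (27,G1,10), (28,G1,11)
Step 2: Sum ranks within each group.
R_1 = 29.5 (n_1 = 4)
R_2 = 13 (n_2 = 3)
R_3 = 23.5 (n_3 = 4)
Step 3: H = 12/(N(N+1)) * sum(R_i^2/n_i) - 3(N+1)
     = 12/(11*12) * (29.5^2/4 + 13^2/3 + 23.5^2/4) - 3*12
     = 0.090909 * 411.958 - 36
     = 1.450758.
Step 4: Ties present; correction factor C = 1 - 6/(11^3 - 11) = 0.995455. Corrected H = 1.450758 / 0.995455 = 1.457382.
Step 5: Under H0, H ~ chi^2(2); p-value = 0.482540.
Step 6: alpha = 0.1. fail to reject H0.

H = 1.4574, df = 2, p = 0.482540, fail to reject H0.


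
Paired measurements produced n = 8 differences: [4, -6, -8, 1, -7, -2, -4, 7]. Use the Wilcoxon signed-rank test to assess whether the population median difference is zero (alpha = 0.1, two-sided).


Step 1: Drop any zero differences (none here) and take |d_i|.
|d| = [4, 6, 8, 1, 7, 2, 4, 7]
Step 2: Midrank |d_i| (ties get averaged ranks).
ranks: |4|->3.5, |6|->5, |8|->8, |1|->1, |7|->6.5, |2|->2, |4|->3.5, |7|->6.5
Step 3: Attach original signs; sum ranks with positive sign and with negative sign.
W+ = 3.5 + 1 + 6.5 = 11
W- = 5 + 8 + 6.5 + 2 + 3.5 = 25
(Check: W+ + W- = 36 should equal n(n+1)/2 = 36.)
Step 4: Test statistic W = min(W+, W-) = 11.
Step 5: Ties in |d|, so use the tie-corrected normal approximation.
        E[W] = n(n+1)/4 = 8*9/4 = 18.
        Tie groups: |d|=4 (t=2), |d|=7 (t=2); sum(t^3 - t) = 12.
        Var[W] = n(n+1)(2n+1)/24 - sum(t^3-t)/48 = 1224/24 - 12/48 = 50.75.
        z = (W - E[W]) / sqrt(Var[W]) = (11 - 18) / 7.1239 = -0.9826.
        Two-sided p = 2*Phi(z) = 0.325801.
Step 6: alpha = 0.1. fail to reject H0.

W+ = 11, W- = 25, W = min = 11, p = 0.325801, fail to reject H0.


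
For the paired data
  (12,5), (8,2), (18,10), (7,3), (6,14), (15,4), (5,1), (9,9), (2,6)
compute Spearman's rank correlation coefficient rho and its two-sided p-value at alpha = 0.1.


Step 1: Rank x and y separately (midranks; no ties here).
rank(x): 12->7, 8->5, 18->9, 7->4, 6->3, 15->8, 5->2, 9->6, 2->1
rank(y): 5->5, 2->2, 10->8, 3->3, 14->9, 4->4, 1->1, 9->7, 6->6
Step 2: d_i = R_x(i) - R_y(i); compute d_i^2.
  (7-5)^2=4, (5-2)^2=9, (9-8)^2=1, (4-3)^2=1, (3-9)^2=36, (8-4)^2=16, (2-1)^2=1, (6-7)^2=1, (1-6)^2=25
sum(d^2) = 94.
Step 3: rho = 1 - 6*94 / (9*(9^2 - 1)) = 1 - 564/720 = 0.216667.
Step 4: Under H0, t = rho * sqrt((n-2)/(1-rho^2)) = 0.5872 ~ t(7).
Step 5: Two-sided p-value from the t-distribution with 7 df = 0.575515.
Step 6: alpha = 0.1. fail to reject H0.

rho = 0.2167, p = 0.575515, fail to reject H0 at alpha = 0.1.


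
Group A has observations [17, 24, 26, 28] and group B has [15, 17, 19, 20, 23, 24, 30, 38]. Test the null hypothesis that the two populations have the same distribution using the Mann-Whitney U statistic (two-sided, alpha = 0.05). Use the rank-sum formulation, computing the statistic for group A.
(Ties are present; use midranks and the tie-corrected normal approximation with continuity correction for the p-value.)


Step 1: Combine and sort all 12 observations; assign midranks.
sorted (value, group): (15,Y), (17,X), (17,Y), (19,Y), (20,Y), (23,Y), (24,X), (24,Y), (26,X), (28,X), (30,Y), (38,Y)
ranks: 15->1, 17->2.5, 17->2.5, 19->4, 20->5, 23->6, 24->7.5, 24->7.5, 26->9, 28->10, 30->11, 38->12
Step 2: Rank sum for X: R1 = 2.5 + 7.5 + 9 + 10 = 29.
Step 3: U_X = R1 - n1(n1+1)/2 = 29 - 4*5/2 = 29 - 10 = 19.
       U_Y = n1*n2 - U_X = 32 - 19 = 13.
Step 4: Ties are present, so use the tie-corrected normal approximation (with continuity correction) for the p-value.
Step 5: p-value = 0.670038; compare to alpha = 0.05. fail to reject H0.

U_X = 19, p = 0.670038, fail to reject H0 at alpha = 0.05.


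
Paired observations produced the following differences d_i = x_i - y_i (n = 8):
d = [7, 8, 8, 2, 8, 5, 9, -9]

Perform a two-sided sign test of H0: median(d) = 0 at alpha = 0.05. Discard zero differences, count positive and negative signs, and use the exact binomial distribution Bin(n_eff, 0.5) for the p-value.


Step 1: Discard zero differences. Original n = 8; n_eff = number of nonzero differences = 8.
Nonzero differences (with sign): +7, +8, +8, +2, +8, +5, +9, -9
Step 2: Count signs: positive = 7, negative = 1.
Step 3: Under H0: P(positive) = 0.5, so the number of positives S ~ Bin(8, 0.5).
Step 4: Two-sided exact p-value = sum of Bin(8,0.5) probabilities at or below the observed probability = 0.070312.
Step 5: alpha = 0.05. fail to reject H0.

n_eff = 8, pos = 7, neg = 1, p = 0.070312, fail to reject H0.


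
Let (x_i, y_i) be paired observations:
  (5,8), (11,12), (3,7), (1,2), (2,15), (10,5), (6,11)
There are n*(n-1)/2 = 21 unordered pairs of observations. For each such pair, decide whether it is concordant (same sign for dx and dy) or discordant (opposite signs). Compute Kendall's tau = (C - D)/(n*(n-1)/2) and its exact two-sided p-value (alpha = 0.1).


Step 1: Enumerate the 21 unordered pairs (i,j) with i<j and classify each by sign(x_j-x_i) * sign(y_j-y_i).
  (1,2):dx=+6,dy=+4->C; (1,3):dx=-2,dy=-1->C; (1,4):dx=-4,dy=-6->C; (1,5):dx=-3,dy=+7->D
  (1,6):dx=+5,dy=-3->D; (1,7):dx=+1,dy=+3->C; (2,3):dx=-8,dy=-5->C; (2,4):dx=-10,dy=-10->C
  (2,5):dx=-9,dy=+3->D; (2,6):dx=-1,dy=-7->C; (2,7):dx=-5,dy=-1->C; (3,4):dx=-2,dy=-5->C
  (3,5):dx=-1,dy=+8->D; (3,6):dx=+7,dy=-2->D; (3,7):dx=+3,dy=+4->C; (4,5):dx=+1,dy=+13->C
  (4,6):dx=+9,dy=+3->C; (4,7):dx=+5,dy=+9->C; (5,6):dx=+8,dy=-10->D; (5,7):dx=+4,dy=-4->D
  (6,7):dx=-4,dy=+6->D
Step 2: C = 13, D = 8, total pairs = 21.
Step 3: tau = (C - D)/(n(n-1)/2) = (13 - 8)/21 = 0.238095.
Step 4: Exact two-sided p-value (enumerate n! = 5040 permutations of y under H0): p = 0.561905.
Step 5: alpha = 0.1. fail to reject H0.

tau_b = 0.2381 (C=13, D=8), p = 0.561905, fail to reject H0.


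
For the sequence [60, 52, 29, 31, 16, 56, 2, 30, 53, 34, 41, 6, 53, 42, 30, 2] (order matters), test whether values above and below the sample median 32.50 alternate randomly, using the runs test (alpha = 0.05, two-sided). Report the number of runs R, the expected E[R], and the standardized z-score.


Step 1: Compute median = 32.50; label A = above, B = below.
Labels in order: AABBBABBAAABAABB  (n_A = 8, n_B = 8)
Step 2: Count runs R = 8.
Step 3: Under H0 (random ordering), E[R] = 2*n_A*n_B/(n_A+n_B) + 1 = 2*8*8/16 + 1 = 9.0000.
        Var[R] = 2*n_A*n_B*(2*n_A*n_B - n_A - n_B) / ((n_A+n_B)^2 * (n_A+n_B-1)) = 14336/3840 = 3.7333.
        SD[R] = 1.9322.
Step 4: Continuity-corrected z = (R + 0.5 - E[R]) / SD[R] = (8 + 0.5 - 9.0000) / 1.9322 = -0.2588.
Step 5: Two-sided p-value via normal approximation = 2*(1 - Phi(|z|)) = 0.795809.
Step 6: alpha = 0.05. fail to reject H0.

R = 8, z = -0.2588, p = 0.795809, fail to reject H0.


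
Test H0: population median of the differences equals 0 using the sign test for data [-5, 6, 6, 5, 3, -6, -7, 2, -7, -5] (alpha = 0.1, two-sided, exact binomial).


Step 1: Discard zero differences. Original n = 10; n_eff = number of nonzero differences = 10.
Nonzero differences (with sign): -5, +6, +6, +5, +3, -6, -7, +2, -7, -5
Step 2: Count signs: positive = 5, negative = 5.
Step 3: Under H0: P(positive) = 0.5, so the number of positives S ~ Bin(10, 0.5).
Step 4: Two-sided exact p-value = sum of Bin(10,0.5) probabilities at or below the observed probability = 1.000000.
Step 5: alpha = 0.1. fail to reject H0.

n_eff = 10, pos = 5, neg = 5, p = 1.000000, fail to reject H0.


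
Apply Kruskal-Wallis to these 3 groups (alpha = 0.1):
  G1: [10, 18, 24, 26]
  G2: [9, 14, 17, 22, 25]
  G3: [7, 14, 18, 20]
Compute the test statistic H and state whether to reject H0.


Step 1: Combine all N = 13 observations and assign midranks.
sorted (value, group, rank): (7,G3,1), (9,G2,2), (10,G1,3), (14,G2,4.5), (14,G3,4.5), (17,G2,6), (18,G1,7.5), (18,G3,7.5), (20,G3,9), (22,G2,10), (24,G1,11), (25,G2,12), (26,G1,13)
Step 2: Sum ranks within each group.
R_1 = 34.5 (n_1 = 4)
R_2 = 34.5 (n_2 = 5)
R_3 = 22 (n_3 = 4)
Step 3: H = 12/(N(N+1)) * sum(R_i^2/n_i) - 3(N+1)
     = 12/(13*14) * (34.5^2/4 + 34.5^2/5 + 22^2/4) - 3*14
     = 0.065934 * 656.612 - 42
     = 1.293132.
Step 4: Ties present; correction factor C = 1 - 12/(13^3 - 13) = 0.994505. Corrected H = 1.293132 / 0.994505 = 1.300276.
Step 5: Under H0, H ~ chi^2(2); p-value = 0.521974.
Step 6: alpha = 0.1. fail to reject H0.

H = 1.3003, df = 2, p = 0.521974, fail to reject H0.


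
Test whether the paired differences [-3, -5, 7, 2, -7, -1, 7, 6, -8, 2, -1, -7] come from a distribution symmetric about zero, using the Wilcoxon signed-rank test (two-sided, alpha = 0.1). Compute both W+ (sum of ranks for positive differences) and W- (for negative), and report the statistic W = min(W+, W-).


Step 1: Drop any zero differences (none here) and take |d_i|.
|d| = [3, 5, 7, 2, 7, 1, 7, 6, 8, 2, 1, 7]
Step 2: Midrank |d_i| (ties get averaged ranks).
ranks: |3|->5, |5|->6, |7|->9.5, |2|->3.5, |7|->9.5, |1|->1.5, |7|->9.5, |6|->7, |8|->12, |2|->3.5, |1|->1.5, |7|->9.5
Step 3: Attach original signs; sum ranks with positive sign and with negative sign.
W+ = 9.5 + 3.5 + 9.5 + 7 + 3.5 = 33
W- = 5 + 6 + 9.5 + 1.5 + 12 + 1.5 + 9.5 = 45
(Check: W+ + W- = 78 should equal n(n+1)/2 = 78.)
Step 4: Test statistic W = min(W+, W-) = 33.
Step 5: Ties in |d|, so use the tie-corrected normal approximation.
        E[W] = n(n+1)/4 = 12*13/4 = 39.
        Tie groups: |d|=1 (t=2), |d|=2 (t=2), |d|=7 (t=4); sum(t^3 - t) = 72.
        Var[W] = n(n+1)(2n+1)/24 - sum(t^3-t)/48 = 3900/24 - 72/48 = 161.
        z = (W - E[W]) / sqrt(Var[W]) = (33 - 39) / 12.6886 = -0.4729.
        Two-sided p = 2*Phi(z) = 0.636309.
Step 6: alpha = 0.1. fail to reject H0.

W+ = 33, W- = 45, W = min = 33, p = 0.636309, fail to reject H0.


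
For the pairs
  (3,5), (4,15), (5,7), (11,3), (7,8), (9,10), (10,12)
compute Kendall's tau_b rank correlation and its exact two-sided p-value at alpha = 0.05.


Step 1: Enumerate the 21 unordered pairs (i,j) with i<j and classify each by sign(x_j-x_i) * sign(y_j-y_i).
  (1,2):dx=+1,dy=+10->C; (1,3):dx=+2,dy=+2->C; (1,4):dx=+8,dy=-2->D; (1,5):dx=+4,dy=+3->C
  (1,6):dx=+6,dy=+5->C; (1,7):dx=+7,dy=+7->C; (2,3):dx=+1,dy=-8->D; (2,4):dx=+7,dy=-12->D
  (2,5):dx=+3,dy=-7->D; (2,6):dx=+5,dy=-5->D; (2,7):dx=+6,dy=-3->D; (3,4):dx=+6,dy=-4->D
  (3,5):dx=+2,dy=+1->C; (3,6):dx=+4,dy=+3->C; (3,7):dx=+5,dy=+5->C; (4,5):dx=-4,dy=+5->D
  (4,6):dx=-2,dy=+7->D; (4,7):dx=-1,dy=+9->D; (5,6):dx=+2,dy=+2->C; (5,7):dx=+3,dy=+4->C
  (6,7):dx=+1,dy=+2->C
Step 2: C = 11, D = 10, total pairs = 21.
Step 3: tau = (C - D)/(n(n-1)/2) = (11 - 10)/21 = 0.047619.
Step 4: Exact two-sided p-value (enumerate n! = 5040 permutations of y under H0): p = 1.000000.
Step 5: alpha = 0.05. fail to reject H0.

tau_b = 0.0476 (C=11, D=10), p = 1.000000, fail to reject H0.


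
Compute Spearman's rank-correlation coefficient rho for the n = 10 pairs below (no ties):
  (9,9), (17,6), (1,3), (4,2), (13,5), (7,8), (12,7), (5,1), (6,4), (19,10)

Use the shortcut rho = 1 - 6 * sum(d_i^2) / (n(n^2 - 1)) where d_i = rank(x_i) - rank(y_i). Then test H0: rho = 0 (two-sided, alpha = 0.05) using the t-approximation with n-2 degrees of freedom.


Step 1: Rank x and y separately (midranks; no ties here).
rank(x): 9->6, 17->9, 1->1, 4->2, 13->8, 7->5, 12->7, 5->3, 6->4, 19->10
rank(y): 9->9, 6->6, 3->3, 2->2, 5->5, 8->8, 7->7, 1->1, 4->4, 10->10
Step 2: d_i = R_x(i) - R_y(i); compute d_i^2.
  (6-9)^2=9, (9-6)^2=9, (1-3)^2=4, (2-2)^2=0, (8-5)^2=9, (5-8)^2=9, (7-7)^2=0, (3-1)^2=4, (4-4)^2=0, (10-10)^2=0
sum(d^2) = 44.
Step 3: rho = 1 - 6*44 / (10*(10^2 - 1)) = 1 - 264/990 = 0.733333.
Step 4: Under H0, t = rho * sqrt((n-2)/(1-rho^2)) = 3.0509 ~ t(8).
Step 5: Two-sided p-value from the t-distribution with 8 df = 0.015801.
Step 6: alpha = 0.05. reject H0.

rho = 0.7333, p = 0.015801, reject H0 at alpha = 0.05.


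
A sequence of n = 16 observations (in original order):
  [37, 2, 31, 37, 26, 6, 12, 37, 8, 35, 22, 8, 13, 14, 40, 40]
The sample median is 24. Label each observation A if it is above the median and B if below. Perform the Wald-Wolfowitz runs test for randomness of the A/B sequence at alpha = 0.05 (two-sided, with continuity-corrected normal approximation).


Step 1: Compute median = 24; label A = above, B = below.
Labels in order: ABAAABBABABBBBAA  (n_A = 8, n_B = 8)
Step 2: Count runs R = 9.
Step 3: Under H0 (random ordering), E[R] = 2*n_A*n_B/(n_A+n_B) + 1 = 2*8*8/16 + 1 = 9.0000.
        Var[R] = 2*n_A*n_B*(2*n_A*n_B - n_A - n_B) / ((n_A+n_B)^2 * (n_A+n_B-1)) = 14336/3840 = 3.7333.
        SD[R] = 1.9322.
Step 4: R = E[R], so z = 0 with no continuity correction.
Step 5: Two-sided p-value via normal approximation = 2*(1 - Phi(|z|)) = 1.000000.
Step 6: alpha = 0.05. fail to reject H0.

R = 9, z = 0.0000, p = 1.000000, fail to reject H0.


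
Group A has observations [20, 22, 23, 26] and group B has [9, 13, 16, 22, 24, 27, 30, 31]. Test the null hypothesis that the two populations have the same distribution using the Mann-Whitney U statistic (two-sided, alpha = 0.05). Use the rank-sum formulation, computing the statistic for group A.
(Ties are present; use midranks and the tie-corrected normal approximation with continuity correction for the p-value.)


Step 1: Combine and sort all 12 observations; assign midranks.
sorted (value, group): (9,Y), (13,Y), (16,Y), (20,X), (22,X), (22,Y), (23,X), (24,Y), (26,X), (27,Y), (30,Y), (31,Y)
ranks: 9->1, 13->2, 16->3, 20->4, 22->5.5, 22->5.5, 23->7, 24->8, 26->9, 27->10, 30->11, 31->12
Step 2: Rank sum for X: R1 = 4 + 5.5 + 7 + 9 = 25.5.
Step 3: U_X = R1 - n1(n1+1)/2 = 25.5 - 4*5/2 = 25.5 - 10 = 15.5.
       U_Y = n1*n2 - U_X = 32 - 15.5 = 16.5.
Step 4: Ties are present, so use the tie-corrected normal approximation (with continuity correction) for the p-value.
Step 5: p-value = 1.000000; compare to alpha = 0.05. fail to reject H0.

U_X = 15.5, p = 1.000000, fail to reject H0 at alpha = 0.05.


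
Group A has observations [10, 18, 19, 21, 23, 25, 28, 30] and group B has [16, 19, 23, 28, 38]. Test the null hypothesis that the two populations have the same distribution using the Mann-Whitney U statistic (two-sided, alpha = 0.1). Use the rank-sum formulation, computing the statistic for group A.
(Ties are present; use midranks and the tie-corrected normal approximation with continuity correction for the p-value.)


Step 1: Combine and sort all 13 observations; assign midranks.
sorted (value, group): (10,X), (16,Y), (18,X), (19,X), (19,Y), (21,X), (23,X), (23,Y), (25,X), (28,X), (28,Y), (30,X), (38,Y)
ranks: 10->1, 16->2, 18->3, 19->4.5, 19->4.5, 21->6, 23->7.5, 23->7.5, 25->9, 28->10.5, 28->10.5, 30->12, 38->13
Step 2: Rank sum for X: R1 = 1 + 3 + 4.5 + 6 + 7.5 + 9 + 10.5 + 12 = 53.5.
Step 3: U_X = R1 - n1(n1+1)/2 = 53.5 - 8*9/2 = 53.5 - 36 = 17.5.
       U_Y = n1*n2 - U_X = 40 - 17.5 = 22.5.
Step 4: Ties are present, so use the tie-corrected normal approximation (with continuity correction) for the p-value.
Step 5: p-value = 0.768770; compare to alpha = 0.1. fail to reject H0.

U_X = 17.5, p = 0.768770, fail to reject H0 at alpha = 0.1.


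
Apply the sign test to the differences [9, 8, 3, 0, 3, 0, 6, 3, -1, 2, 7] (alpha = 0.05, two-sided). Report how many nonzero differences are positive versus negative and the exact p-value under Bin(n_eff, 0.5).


Step 1: Discard zero differences. Original n = 11; n_eff = number of nonzero differences = 9.
Nonzero differences (with sign): +9, +8, +3, +3, +6, +3, -1, +2, +7
Step 2: Count signs: positive = 8, negative = 1.
Step 3: Under H0: P(positive) = 0.5, so the number of positives S ~ Bin(9, 0.5).
Step 4: Two-sided exact p-value = sum of Bin(9,0.5) probabilities at or below the observed probability = 0.039062.
Step 5: alpha = 0.05. reject H0.

n_eff = 9, pos = 8, neg = 1, p = 0.039062, reject H0.


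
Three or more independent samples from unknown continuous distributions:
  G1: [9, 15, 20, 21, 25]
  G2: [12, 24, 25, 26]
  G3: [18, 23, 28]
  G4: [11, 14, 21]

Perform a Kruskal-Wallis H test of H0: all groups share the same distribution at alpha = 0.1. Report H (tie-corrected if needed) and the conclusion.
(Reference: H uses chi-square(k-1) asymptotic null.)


Step 1: Combine all N = 15 observations and assign midranks.
sorted (value, group, rank): (9,G1,1), (11,G4,2), (12,G2,3), (14,G4,4), (15,G1,5), (18,G3,6), (20,G1,7), (21,G1,8.5), (21,G4,8.5), (23,G3,10), (24,G2,11), (25,G1,12.5), (25,G2,12.5), (26,G2,14), (28,G3,15)
Step 2: Sum ranks within each group.
R_1 = 34 (n_1 = 5)
R_2 = 40.5 (n_2 = 4)
R_3 = 31 (n_3 = 3)
R_4 = 14.5 (n_4 = 3)
Step 3: H = 12/(N(N+1)) * sum(R_i^2/n_i) - 3(N+1)
     = 12/(15*16) * (34^2/5 + 40.5^2/4 + 31^2/3 + 14.5^2/3) - 3*16
     = 0.050000 * 1031.68 - 48
     = 3.583958.
Step 4: Ties present; correction factor C = 1 - 12/(15^3 - 15) = 0.996429. Corrected H = 3.583958 / 0.996429 = 3.596804.
Step 5: Under H0, H ~ chi^2(3); p-value = 0.308422.
Step 6: alpha = 0.1. fail to reject H0.

H = 3.5968, df = 3, p = 0.308422, fail to reject H0.


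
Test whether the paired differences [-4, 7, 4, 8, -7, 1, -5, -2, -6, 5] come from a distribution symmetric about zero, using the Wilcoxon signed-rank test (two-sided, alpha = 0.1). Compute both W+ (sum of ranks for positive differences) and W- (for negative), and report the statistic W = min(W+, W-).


Step 1: Drop any zero differences (none here) and take |d_i|.
|d| = [4, 7, 4, 8, 7, 1, 5, 2, 6, 5]
Step 2: Midrank |d_i| (ties get averaged ranks).
ranks: |4|->3.5, |7|->8.5, |4|->3.5, |8|->10, |7|->8.5, |1|->1, |5|->5.5, |2|->2, |6|->7, |5|->5.5
Step 3: Attach original signs; sum ranks with positive sign and with negative sign.
W+ = 8.5 + 3.5 + 10 + 1 + 5.5 = 28.5
W- = 3.5 + 8.5 + 5.5 + 2 + 7 = 26.5
(Check: W+ + W- = 55 should equal n(n+1)/2 = 55.)
Step 4: Test statistic W = min(W+, W-) = 26.5.
Step 5: Ties in |d|, so use the tie-corrected normal approximation.
        E[W] = n(n+1)/4 = 10*11/4 = 27.5.
        Tie groups: |d|=4 (t=2), |d|=5 (t=2), |d|=7 (t=2); sum(t^3 - t) = 18.
        Var[W] = n(n+1)(2n+1)/24 - sum(t^3-t)/48 = 2310/24 - 18/48 = 95.875.
        z = (W - E[W]) / sqrt(Var[W]) = (26.5 - 27.5) / 9.7916 = -0.1021.
        Two-sided p = 2*Phi(z) = 0.918655.
Step 6: alpha = 0.1. fail to reject H0.

W+ = 28.5, W- = 26.5, W = min = 26.5, p = 0.918655, fail to reject H0.


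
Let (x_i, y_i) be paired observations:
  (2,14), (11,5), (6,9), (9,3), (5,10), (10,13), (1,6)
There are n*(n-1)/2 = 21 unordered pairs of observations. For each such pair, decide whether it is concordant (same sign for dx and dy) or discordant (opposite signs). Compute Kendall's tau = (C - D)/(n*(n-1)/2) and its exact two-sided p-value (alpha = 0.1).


Step 1: Enumerate the 21 unordered pairs (i,j) with i<j and classify each by sign(x_j-x_i) * sign(y_j-y_i).
  (1,2):dx=+9,dy=-9->D; (1,3):dx=+4,dy=-5->D; (1,4):dx=+7,dy=-11->D; (1,5):dx=+3,dy=-4->D
  (1,6):dx=+8,dy=-1->D; (1,7):dx=-1,dy=-8->C; (2,3):dx=-5,dy=+4->D; (2,4):dx=-2,dy=-2->C
  (2,5):dx=-6,dy=+5->D; (2,6):dx=-1,dy=+8->D; (2,7):dx=-10,dy=+1->D; (3,4):dx=+3,dy=-6->D
  (3,5):dx=-1,dy=+1->D; (3,6):dx=+4,dy=+4->C; (3,7):dx=-5,dy=-3->C; (4,5):dx=-4,dy=+7->D
  (4,6):dx=+1,dy=+10->C; (4,7):dx=-8,dy=+3->D; (5,6):dx=+5,dy=+3->C; (5,7):dx=-4,dy=-4->C
  (6,7):dx=-9,dy=-7->C
Step 2: C = 8, D = 13, total pairs = 21.
Step 3: tau = (C - D)/(n(n-1)/2) = (8 - 13)/21 = -0.238095.
Step 4: Exact two-sided p-value (enumerate n! = 5040 permutations of y under H0): p = 0.561905.
Step 5: alpha = 0.1. fail to reject H0.

tau_b = -0.2381 (C=8, D=13), p = 0.561905, fail to reject H0.


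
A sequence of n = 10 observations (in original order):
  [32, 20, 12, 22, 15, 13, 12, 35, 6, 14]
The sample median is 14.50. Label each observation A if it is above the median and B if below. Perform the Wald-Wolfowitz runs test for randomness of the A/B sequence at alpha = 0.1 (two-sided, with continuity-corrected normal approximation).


Step 1: Compute median = 14.50; label A = above, B = below.
Labels in order: AABAABBABB  (n_A = 5, n_B = 5)
Step 2: Count runs R = 6.
Step 3: Under H0 (random ordering), E[R] = 2*n_A*n_B/(n_A+n_B) + 1 = 2*5*5/10 + 1 = 6.0000.
        Var[R] = 2*n_A*n_B*(2*n_A*n_B - n_A - n_B) / ((n_A+n_B)^2 * (n_A+n_B-1)) = 2000/900 = 2.2222.
        SD[R] = 1.4907.
Step 4: R = E[R], so z = 0 with no continuity correction.
Step 5: Two-sided p-value via normal approximation = 2*(1 - Phi(|z|)) = 1.000000.
Step 6: alpha = 0.1. fail to reject H0.

R = 6, z = 0.0000, p = 1.000000, fail to reject H0.


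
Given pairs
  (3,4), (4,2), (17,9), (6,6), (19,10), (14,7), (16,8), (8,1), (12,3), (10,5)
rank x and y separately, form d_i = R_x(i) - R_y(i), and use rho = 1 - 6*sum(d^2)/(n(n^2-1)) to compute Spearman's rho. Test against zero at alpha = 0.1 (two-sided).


Step 1: Rank x and y separately (midranks; no ties here).
rank(x): 3->1, 4->2, 17->9, 6->3, 19->10, 14->7, 16->8, 8->4, 12->6, 10->5
rank(y): 4->4, 2->2, 9->9, 6->6, 10->10, 7->7, 8->8, 1->1, 3->3, 5->5
Step 2: d_i = R_x(i) - R_y(i); compute d_i^2.
  (1-4)^2=9, (2-2)^2=0, (9-9)^2=0, (3-6)^2=9, (10-10)^2=0, (7-7)^2=0, (8-8)^2=0, (4-1)^2=9, (6-3)^2=9, (5-5)^2=0
sum(d^2) = 36.
Step 3: rho = 1 - 6*36 / (10*(10^2 - 1)) = 1 - 216/990 = 0.781818.
Step 4: Under H0, t = rho * sqrt((n-2)/(1-rho^2)) = 3.5466 ~ t(8).
Step 5: Two-sided p-value from the t-distribution with 8 df = 0.007547.
Step 6: alpha = 0.1. reject H0.

rho = 0.7818, p = 0.007547, reject H0 at alpha = 0.1.


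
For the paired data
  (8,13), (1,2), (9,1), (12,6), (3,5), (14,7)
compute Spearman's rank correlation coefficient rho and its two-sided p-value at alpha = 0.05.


Step 1: Rank x and y separately (midranks; no ties here).
rank(x): 8->3, 1->1, 9->4, 12->5, 3->2, 14->6
rank(y): 13->6, 2->2, 1->1, 6->4, 5->3, 7->5
Step 2: d_i = R_x(i) - R_y(i); compute d_i^2.
  (3-6)^2=9, (1-2)^2=1, (4-1)^2=9, (5-4)^2=1, (2-3)^2=1, (6-5)^2=1
sum(d^2) = 22.
Step 3: rho = 1 - 6*22 / (6*(6^2 - 1)) = 1 - 132/210 = 0.371429.
Step 4: Under H0, t = rho * sqrt((n-2)/(1-rho^2)) = 0.8001 ~ t(4).
Step 5: Two-sided p-value from the t-distribution with 4 df = 0.468478.
Step 6: alpha = 0.05. fail to reject H0.

rho = 0.3714, p = 0.468478, fail to reject H0 at alpha = 0.05.


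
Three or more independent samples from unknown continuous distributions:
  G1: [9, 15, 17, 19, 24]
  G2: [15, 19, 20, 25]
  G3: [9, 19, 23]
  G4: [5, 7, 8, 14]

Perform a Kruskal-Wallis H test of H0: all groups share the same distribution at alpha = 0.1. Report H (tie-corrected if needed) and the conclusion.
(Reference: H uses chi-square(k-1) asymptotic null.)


Step 1: Combine all N = 16 observations and assign midranks.
sorted (value, group, rank): (5,G4,1), (7,G4,2), (8,G4,3), (9,G1,4.5), (9,G3,4.5), (14,G4,6), (15,G1,7.5), (15,G2,7.5), (17,G1,9), (19,G1,11), (19,G2,11), (19,G3,11), (20,G2,13), (23,G3,14), (24,G1,15), (25,G2,16)
Step 2: Sum ranks within each group.
R_1 = 47 (n_1 = 5)
R_2 = 47.5 (n_2 = 4)
R_3 = 29.5 (n_3 = 3)
R_4 = 12 (n_4 = 4)
Step 3: H = 12/(N(N+1)) * sum(R_i^2/n_i) - 3(N+1)
     = 12/(16*17) * (47^2/5 + 47.5^2/4 + 29.5^2/3 + 12^2/4) - 3*17
     = 0.044118 * 1331.95 - 51
     = 7.762316.
Step 4: Ties present; correction factor C = 1 - 36/(16^3 - 16) = 0.991176. Corrected H = 7.762316 / 0.991176 = 7.831417.
Step 5: Under H0, H ~ chi^2(3); p-value = 0.049627.
Step 6: alpha = 0.1. reject H0.

H = 7.8314, df = 3, p = 0.049627, reject H0.


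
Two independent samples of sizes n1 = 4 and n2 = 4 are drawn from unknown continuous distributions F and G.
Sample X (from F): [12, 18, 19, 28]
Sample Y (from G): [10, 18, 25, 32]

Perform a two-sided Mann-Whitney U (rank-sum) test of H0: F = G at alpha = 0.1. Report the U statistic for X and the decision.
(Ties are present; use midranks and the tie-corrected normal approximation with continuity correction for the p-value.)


Step 1: Combine and sort all 8 observations; assign midranks.
sorted (value, group): (10,Y), (12,X), (18,X), (18,Y), (19,X), (25,Y), (28,X), (32,Y)
ranks: 10->1, 12->2, 18->3.5, 18->3.5, 19->5, 25->6, 28->7, 32->8
Step 2: Rank sum for X: R1 = 2 + 3.5 + 5 + 7 = 17.5.
Step 3: U_X = R1 - n1(n1+1)/2 = 17.5 - 4*5/2 = 17.5 - 10 = 7.5.
       U_Y = n1*n2 - U_X = 16 - 7.5 = 8.5.
Step 4: Ties are present, so use the tie-corrected normal approximation (with continuity correction) for the p-value.
Step 5: p-value = 1.000000; compare to alpha = 0.1. fail to reject H0.

U_X = 7.5, p = 1.000000, fail to reject H0 at alpha = 0.1.


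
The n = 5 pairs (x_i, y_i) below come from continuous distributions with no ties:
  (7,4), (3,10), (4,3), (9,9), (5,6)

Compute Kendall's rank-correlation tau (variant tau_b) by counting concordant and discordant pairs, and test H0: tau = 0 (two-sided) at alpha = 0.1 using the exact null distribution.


Step 1: Enumerate the 10 unordered pairs (i,j) with i<j and classify each by sign(x_j-x_i) * sign(y_j-y_i).
  (1,2):dx=-4,dy=+6->D; (1,3):dx=-3,dy=-1->C; (1,4):dx=+2,dy=+5->C; (1,5):dx=-2,dy=+2->D
  (2,3):dx=+1,dy=-7->D; (2,4):dx=+6,dy=-1->D; (2,5):dx=+2,dy=-4->D; (3,4):dx=+5,dy=+6->C
  (3,5):dx=+1,dy=+3->C; (4,5):dx=-4,dy=-3->C
Step 2: C = 5, D = 5, total pairs = 10.
Step 3: tau = (C - D)/(n(n-1)/2) = (5 - 5)/10 = 0.000000.
Step 4: Exact two-sided p-value (enumerate n! = 120 permutations of y under H0): p = 1.000000.
Step 5: alpha = 0.1. fail to reject H0.

tau_b = 0.0000 (C=5, D=5), p = 1.000000, fail to reject H0.


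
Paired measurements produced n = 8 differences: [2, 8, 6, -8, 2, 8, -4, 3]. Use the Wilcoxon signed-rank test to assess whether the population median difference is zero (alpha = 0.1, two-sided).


Step 1: Drop any zero differences (none here) and take |d_i|.
|d| = [2, 8, 6, 8, 2, 8, 4, 3]
Step 2: Midrank |d_i| (ties get averaged ranks).
ranks: |2|->1.5, |8|->7, |6|->5, |8|->7, |2|->1.5, |8|->7, |4|->4, |3|->3
Step 3: Attach original signs; sum ranks with positive sign and with negative sign.
W+ = 1.5 + 7 + 5 + 1.5 + 7 + 3 = 25
W- = 7 + 4 = 11
(Check: W+ + W- = 36 should equal n(n+1)/2 = 36.)
Step 4: Test statistic W = min(W+, W-) = 11.
Step 5: Ties in |d|, so use the tie-corrected normal approximation.
        E[W] = n(n+1)/4 = 8*9/4 = 18.
        Tie groups: |d|=2 (t=2), |d|=8 (t=3); sum(t^3 - t) = 30.
        Var[W] = n(n+1)(2n+1)/24 - sum(t^3-t)/48 = 1224/24 - 30/48 = 50.375.
        z = (W - E[W]) / sqrt(Var[W]) = (11 - 18) / 7.0975 = -0.9863.
        Two-sided p = 2*Phi(z) = 0.324007.
Step 6: alpha = 0.1. fail to reject H0.

W+ = 25, W- = 11, W = min = 11, p = 0.324007, fail to reject H0.


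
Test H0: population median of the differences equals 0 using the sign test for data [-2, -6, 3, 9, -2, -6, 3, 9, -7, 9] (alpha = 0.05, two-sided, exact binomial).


Step 1: Discard zero differences. Original n = 10; n_eff = number of nonzero differences = 10.
Nonzero differences (with sign): -2, -6, +3, +9, -2, -6, +3, +9, -7, +9
Step 2: Count signs: positive = 5, negative = 5.
Step 3: Under H0: P(positive) = 0.5, so the number of positives S ~ Bin(10, 0.5).
Step 4: Two-sided exact p-value = sum of Bin(10,0.5) probabilities at or below the observed probability = 1.000000.
Step 5: alpha = 0.05. fail to reject H0.

n_eff = 10, pos = 5, neg = 5, p = 1.000000, fail to reject H0.


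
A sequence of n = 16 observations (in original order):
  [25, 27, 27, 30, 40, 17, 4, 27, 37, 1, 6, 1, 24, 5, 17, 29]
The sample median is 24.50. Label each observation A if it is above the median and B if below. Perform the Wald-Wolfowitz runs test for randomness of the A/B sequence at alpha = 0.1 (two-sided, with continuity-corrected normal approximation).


Step 1: Compute median = 24.50; label A = above, B = below.
Labels in order: AAAAABBAABBBBBBA  (n_A = 8, n_B = 8)
Step 2: Count runs R = 5.
Step 3: Under H0 (random ordering), E[R] = 2*n_A*n_B/(n_A+n_B) + 1 = 2*8*8/16 + 1 = 9.0000.
        Var[R] = 2*n_A*n_B*(2*n_A*n_B - n_A - n_B) / ((n_A+n_B)^2 * (n_A+n_B-1)) = 14336/3840 = 3.7333.
        SD[R] = 1.9322.
Step 4: Continuity-corrected z = (R + 0.5 - E[R]) / SD[R] = (5 + 0.5 - 9.0000) / 1.9322 = -1.8114.
Step 5: Two-sided p-value via normal approximation = 2*(1 - Phi(|z|)) = 0.070076.
Step 6: alpha = 0.1. reject H0.

R = 5, z = -1.8114, p = 0.070076, reject H0.


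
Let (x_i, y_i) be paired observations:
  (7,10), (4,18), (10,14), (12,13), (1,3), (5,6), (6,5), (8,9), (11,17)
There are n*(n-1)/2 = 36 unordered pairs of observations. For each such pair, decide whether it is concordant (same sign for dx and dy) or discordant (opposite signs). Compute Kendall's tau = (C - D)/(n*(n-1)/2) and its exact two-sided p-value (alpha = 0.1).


Step 1: Enumerate the 36 unordered pairs (i,j) with i<j and classify each by sign(x_j-x_i) * sign(y_j-y_i).
  (1,2):dx=-3,dy=+8->D; (1,3):dx=+3,dy=+4->C; (1,4):dx=+5,dy=+3->C; (1,5):dx=-6,dy=-7->C
  (1,6):dx=-2,dy=-4->C; (1,7):dx=-1,dy=-5->C; (1,8):dx=+1,dy=-1->D; (1,9):dx=+4,dy=+7->C
  (2,3):dx=+6,dy=-4->D; (2,4):dx=+8,dy=-5->D; (2,5):dx=-3,dy=-15->C; (2,6):dx=+1,dy=-12->D
  (2,7):dx=+2,dy=-13->D; (2,8):dx=+4,dy=-9->D; (2,9):dx=+7,dy=-1->D; (3,4):dx=+2,dy=-1->D
  (3,5):dx=-9,dy=-11->C; (3,6):dx=-5,dy=-8->C; (3,7):dx=-4,dy=-9->C; (3,8):dx=-2,dy=-5->C
  (3,9):dx=+1,dy=+3->C; (4,5):dx=-11,dy=-10->C; (4,6):dx=-7,dy=-7->C; (4,7):dx=-6,dy=-8->C
  (4,8):dx=-4,dy=-4->C; (4,9):dx=-1,dy=+4->D; (5,6):dx=+4,dy=+3->C; (5,7):dx=+5,dy=+2->C
  (5,8):dx=+7,dy=+6->C; (5,9):dx=+10,dy=+14->C; (6,7):dx=+1,dy=-1->D; (6,8):dx=+3,dy=+3->C
  (6,9):dx=+6,dy=+11->C; (7,8):dx=+2,dy=+4->C; (7,9):dx=+5,dy=+12->C; (8,9):dx=+3,dy=+8->C
Step 2: C = 25, D = 11, total pairs = 36.
Step 3: tau = (C - D)/(n(n-1)/2) = (25 - 11)/36 = 0.388889.
Step 4: Exact two-sided p-value (enumerate n! = 362880 permutations of y under H0): p = 0.180181.
Step 5: alpha = 0.1. fail to reject H0.

tau_b = 0.3889 (C=25, D=11), p = 0.180181, fail to reject H0.


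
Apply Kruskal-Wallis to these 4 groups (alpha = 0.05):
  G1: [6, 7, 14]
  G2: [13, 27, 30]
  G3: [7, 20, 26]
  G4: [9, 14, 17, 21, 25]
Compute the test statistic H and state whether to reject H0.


Step 1: Combine all N = 14 observations and assign midranks.
sorted (value, group, rank): (6,G1,1), (7,G1,2.5), (7,G3,2.5), (9,G4,4), (13,G2,5), (14,G1,6.5), (14,G4,6.5), (17,G4,8), (20,G3,9), (21,G4,10), (25,G4,11), (26,G3,12), (27,G2,13), (30,G2,14)
Step 2: Sum ranks within each group.
R_1 = 10 (n_1 = 3)
R_2 = 32 (n_2 = 3)
R_3 = 23.5 (n_3 = 3)
R_4 = 39.5 (n_4 = 5)
Step 3: H = 12/(N(N+1)) * sum(R_i^2/n_i) - 3(N+1)
     = 12/(14*15) * (10^2/3 + 32^2/3 + 23.5^2/3 + 39.5^2/5) - 3*15
     = 0.057143 * 870.8 - 45
     = 4.760000.
Step 4: Ties present; correction factor C = 1 - 12/(14^3 - 14) = 0.995604. Corrected H = 4.760000 / 0.995604 = 4.781015.
Step 5: Under H0, H ~ chi^2(3); p-value = 0.188553.
Step 6: alpha = 0.05. fail to reject H0.

H = 4.7810, df = 3, p = 0.188553, fail to reject H0.


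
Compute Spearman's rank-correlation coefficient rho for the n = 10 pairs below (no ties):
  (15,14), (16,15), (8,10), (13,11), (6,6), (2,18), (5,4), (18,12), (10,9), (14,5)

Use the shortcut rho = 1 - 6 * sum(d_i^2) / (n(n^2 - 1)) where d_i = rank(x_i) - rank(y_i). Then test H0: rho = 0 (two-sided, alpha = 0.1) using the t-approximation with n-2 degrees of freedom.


Step 1: Rank x and y separately (midranks; no ties here).
rank(x): 15->8, 16->9, 8->4, 13->6, 6->3, 2->1, 5->2, 18->10, 10->5, 14->7
rank(y): 14->8, 15->9, 10->5, 11->6, 6->3, 18->10, 4->1, 12->7, 9->4, 5->2
Step 2: d_i = R_x(i) - R_y(i); compute d_i^2.
  (8-8)^2=0, (9-9)^2=0, (4-5)^2=1, (6-6)^2=0, (3-3)^2=0, (1-10)^2=81, (2-1)^2=1, (10-7)^2=9, (5-4)^2=1, (7-2)^2=25
sum(d^2) = 118.
Step 3: rho = 1 - 6*118 / (10*(10^2 - 1)) = 1 - 708/990 = 0.284848.
Step 4: Under H0, t = rho * sqrt((n-2)/(1-rho^2)) = 0.8405 ~ t(8).
Step 5: Two-sided p-value from the t-distribution with 8 df = 0.425038.
Step 6: alpha = 0.1. fail to reject H0.

rho = 0.2848, p = 0.425038, fail to reject H0 at alpha = 0.1.


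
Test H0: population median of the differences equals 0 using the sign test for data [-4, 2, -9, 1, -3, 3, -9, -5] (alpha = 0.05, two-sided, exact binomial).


Step 1: Discard zero differences. Original n = 8; n_eff = number of nonzero differences = 8.
Nonzero differences (with sign): -4, +2, -9, +1, -3, +3, -9, -5
Step 2: Count signs: positive = 3, negative = 5.
Step 3: Under H0: P(positive) = 0.5, so the number of positives S ~ Bin(8, 0.5).
Step 4: Two-sided exact p-value = sum of Bin(8,0.5) probabilities at or below the observed probability = 0.726562.
Step 5: alpha = 0.05. fail to reject H0.

n_eff = 8, pos = 3, neg = 5, p = 0.726562, fail to reject H0.


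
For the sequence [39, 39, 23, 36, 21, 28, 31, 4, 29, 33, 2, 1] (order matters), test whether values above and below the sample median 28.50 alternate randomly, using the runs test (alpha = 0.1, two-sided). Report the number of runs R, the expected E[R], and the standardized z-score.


Step 1: Compute median = 28.50; label A = above, B = below.
Labels in order: AABABBABAABB  (n_A = 6, n_B = 6)
Step 2: Count runs R = 8.
Step 3: Under H0 (random ordering), E[R] = 2*n_A*n_B/(n_A+n_B) + 1 = 2*6*6/12 + 1 = 7.0000.
        Var[R] = 2*n_A*n_B*(2*n_A*n_B - n_A - n_B) / ((n_A+n_B)^2 * (n_A+n_B-1)) = 4320/1584 = 2.7273.
        SD[R] = 1.6514.
Step 4: Continuity-corrected z = (R - 0.5 - E[R]) / SD[R] = (8 - 0.5 - 7.0000) / 1.6514 = 0.3028.
Step 5: Two-sided p-value via normal approximation = 2*(1 - Phi(|z|)) = 0.762069.
Step 6: alpha = 0.1. fail to reject H0.

R = 8, z = 0.3028, p = 0.762069, fail to reject H0.
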